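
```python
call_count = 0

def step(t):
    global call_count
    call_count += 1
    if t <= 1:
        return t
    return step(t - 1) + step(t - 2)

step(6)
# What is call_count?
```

Calls(t) = 1 + Calls(t-1) + Calls(t-2); Calls(0)=Calls(1)=1. For t=6 this gives 25.

Answer: 25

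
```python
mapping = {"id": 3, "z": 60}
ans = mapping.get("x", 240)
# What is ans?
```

Trace:
`mapping = {"id": 3, "z": 60}` → mapping = {'id': 3, 'z': 60}
`ans = mapping.get("x", 240)` → ans = 240
So ans = 240

Answer: 240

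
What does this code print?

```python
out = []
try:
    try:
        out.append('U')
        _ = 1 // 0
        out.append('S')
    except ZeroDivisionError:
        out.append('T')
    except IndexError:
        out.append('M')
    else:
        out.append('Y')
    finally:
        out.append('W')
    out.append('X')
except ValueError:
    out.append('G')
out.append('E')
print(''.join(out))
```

Execution trace: 'U' (inner try body) → 'T' (inner except ZeroDivisionError) → 'W' (inner finally) → 'X' (try body, no exception) → 'E' (after the try/except). Output: UTWXE

Answer: UTWXE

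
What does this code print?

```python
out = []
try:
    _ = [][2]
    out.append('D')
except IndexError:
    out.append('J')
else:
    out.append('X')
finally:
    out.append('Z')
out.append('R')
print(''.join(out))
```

Execution trace: 'J' (except IndexError) → 'Z' (finally) → 'R' (after the try/except). Output: JZR

Answer: JZR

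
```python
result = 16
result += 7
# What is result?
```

Trace:
`result = 16` → result = 16
`result += 7` → result = 23
So result = 23

Answer: 23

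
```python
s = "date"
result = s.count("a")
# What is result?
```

Trace:
`s = "date"` → s = 'date'
`result = s.count("a")` → result = 1
So result = 1

Answer: 1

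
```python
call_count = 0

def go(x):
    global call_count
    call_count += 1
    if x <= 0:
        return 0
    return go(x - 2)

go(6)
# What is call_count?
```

Linear recursion stepping by 2: 4 calls from x=6 down to ≤0.

Answer: 4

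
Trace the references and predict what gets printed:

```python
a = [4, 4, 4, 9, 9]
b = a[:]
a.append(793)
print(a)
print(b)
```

Key concept: slice [:] creates copy.
Step by step:
`a = [4, 4, 4, 9, 9]` → a = [4, 4, 4, 9, 9]
`b = a[:]` → b = [4, 4, 4, 9, 9]
`a.append(793)` → a = [4, 4, 4, 9, 9, 793]
`print(a)` → prints [4, 4, 4, 9, 9, 793]
`print(b)` → prints [4, 4, 4, 9, 9]

Answer:
[4, 4, 4, 9, 9, 793]
[4, 4, 4, 9, 9]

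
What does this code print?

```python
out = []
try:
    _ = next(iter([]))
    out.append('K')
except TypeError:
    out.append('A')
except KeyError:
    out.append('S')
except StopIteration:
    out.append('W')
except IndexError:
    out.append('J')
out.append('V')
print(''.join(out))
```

Execution trace: 'W' (except StopIteration) → 'V' (after the try/except). Output: WV

Answer: WV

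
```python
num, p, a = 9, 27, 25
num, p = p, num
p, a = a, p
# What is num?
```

Trace:
`num, p, a = 9, 27, 25` → num = 9; p = 27; a = 25
`num, p = p, num` → num = 27; p = 9
`p, a = a, p` → p = 25; a = 9
So num = 27

Answer: 27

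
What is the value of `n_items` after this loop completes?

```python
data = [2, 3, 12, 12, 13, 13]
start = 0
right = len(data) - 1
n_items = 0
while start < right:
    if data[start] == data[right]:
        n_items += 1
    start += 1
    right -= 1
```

Count matching pairs from ends
`n_items` takes the values: 0 → 1

Answer: 1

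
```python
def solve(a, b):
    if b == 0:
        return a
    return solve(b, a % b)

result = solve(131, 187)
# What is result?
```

solve(131, 187) -> solve(187, 131) -> solve(131, 56) -> solve(56, 19) -> solve(19, 18) -> solve(18, 1) -> solve(1, 0) -> 1

Answer: 1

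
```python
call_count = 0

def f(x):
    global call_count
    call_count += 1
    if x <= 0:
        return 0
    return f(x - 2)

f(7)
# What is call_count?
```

Linear recursion stepping by 2: 5 calls from x=7 down to ≤0.

Answer: 5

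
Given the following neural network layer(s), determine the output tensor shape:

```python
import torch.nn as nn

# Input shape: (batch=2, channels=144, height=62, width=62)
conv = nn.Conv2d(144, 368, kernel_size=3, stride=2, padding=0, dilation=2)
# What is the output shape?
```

Input: (2, 144, 62, 62) -> Output: (2, 368, 29, 29)

Answer: (2, 368, 29, 29)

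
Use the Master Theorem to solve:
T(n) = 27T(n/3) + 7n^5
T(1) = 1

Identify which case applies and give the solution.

a=27, b=3, f(n)=7n^5. log_3(27) = 3. Since c=5 > 3 and the regularity condition holds (27(n/3)^5 = (27/3^5)n^5 with 27/3^5 < 1), Case 3 applies: T(n) = Θ(f(n)) = O(n^5).

Answer: O(n^5) - Case 3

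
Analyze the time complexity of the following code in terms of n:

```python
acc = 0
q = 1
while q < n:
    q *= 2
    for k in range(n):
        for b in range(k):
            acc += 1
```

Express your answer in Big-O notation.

Each loop level contributes: log n × n × n. Multiplying the contributions gives O(n^2 log n).

Answer: O(n^2 log n)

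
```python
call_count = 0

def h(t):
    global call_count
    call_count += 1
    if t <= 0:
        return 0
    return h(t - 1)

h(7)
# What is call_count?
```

Linear recursion stepping by 1: 8 calls from t=7 down to ≤0.

Answer: 8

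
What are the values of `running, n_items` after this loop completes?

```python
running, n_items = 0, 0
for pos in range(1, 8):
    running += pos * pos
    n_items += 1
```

Sum of squares and count
`running, n_items` takes the values: (0, 0) → (1, 0) → (1, 1) → (5, 1) → (5, 2) → (14, 2) → (14, 3) → (30, 3) → (30, 4) → (55, 4) → (55, 5) → (91, 5) → (91, 6) → (140, 6) → (140, 7)

Answer: 140, 7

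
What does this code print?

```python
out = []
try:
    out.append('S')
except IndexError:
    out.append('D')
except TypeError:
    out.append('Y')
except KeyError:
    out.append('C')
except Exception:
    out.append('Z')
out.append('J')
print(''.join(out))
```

Execution trace: 'S' (try body, no exception) → 'J' (after the try/except). Output: SJ

Answer: SJ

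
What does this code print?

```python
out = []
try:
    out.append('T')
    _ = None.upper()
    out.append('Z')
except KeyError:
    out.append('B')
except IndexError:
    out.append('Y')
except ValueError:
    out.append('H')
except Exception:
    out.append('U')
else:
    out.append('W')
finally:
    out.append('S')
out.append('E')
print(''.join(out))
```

Execution trace: 'T' (try body) → 'U' (except Exception) → 'S' (finally) → 'E' (after the try/except). Output: TUSE

Answer: TUSE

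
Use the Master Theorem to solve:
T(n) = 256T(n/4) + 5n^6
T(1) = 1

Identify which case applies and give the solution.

a=256, b=4, f(n)=5n^6. log_4(256) = 4. Since c=6 > 4 and the regularity condition holds (256(n/4)^6 = (256/4^6)n^6 with 256/4^6 < 1), Case 3 applies: T(n) = Θ(f(n)) = O(n^6).

Answer: O(n^6) - Case 3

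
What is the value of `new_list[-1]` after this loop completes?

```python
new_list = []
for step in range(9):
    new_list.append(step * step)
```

Last element of squares 0 to 8
`new_list` takes the values: [] → [0] → [0, 1] → [0, 1, 4] → [0, 1, 4, 9] → [0, 1, 4, 9, 16] → [0, 1, 4, 9, 16, 25] → [0, 1, 4, 9, 16, 25, 36] → [0, 1, 4, 9, 16, 25, 36, 49] → [0, 1, 4, 9, 16, 25, 36, 49, 64]
So `new_list[-1]` = 64

Answer: 64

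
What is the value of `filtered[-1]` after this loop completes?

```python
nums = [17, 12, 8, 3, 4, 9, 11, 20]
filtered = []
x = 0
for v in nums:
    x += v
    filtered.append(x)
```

Cumulative sum ends at 84
`filtered` takes the values: [] → [17] → [17, 29] → [17, 29, 37] → [17, 29, 37, 40] → [17, 29, 37, 40, 44] → [17, 29, 37, 40, 44, 53] → [17, 29, 37, 40, 44, 53, 64] → [17, 29, 37, 40, 44, 53, 64, 84]
So `filtered[-1]` = 84

Answer: 84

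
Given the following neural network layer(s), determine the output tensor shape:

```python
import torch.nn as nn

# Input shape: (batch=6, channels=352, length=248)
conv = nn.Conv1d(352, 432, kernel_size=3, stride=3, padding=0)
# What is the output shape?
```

Input: (6, 352, 248) -> Output: (6, 432, 82)

Answer: (6, 432, 82)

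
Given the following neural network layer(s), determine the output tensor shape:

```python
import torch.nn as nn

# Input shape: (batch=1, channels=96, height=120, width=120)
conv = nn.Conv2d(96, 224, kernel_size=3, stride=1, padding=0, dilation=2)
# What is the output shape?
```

Input: (1, 96, 120, 120) -> Output: (1, 224, 116, 116)

Answer: (1, 224, 116, 116)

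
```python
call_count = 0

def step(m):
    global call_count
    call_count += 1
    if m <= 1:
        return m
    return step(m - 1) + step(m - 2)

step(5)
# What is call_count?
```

Calls(m) = 1 + Calls(m-1) + Calls(m-2); Calls(0)=Calls(1)=1. For m=5 this gives 15.

Answer: 15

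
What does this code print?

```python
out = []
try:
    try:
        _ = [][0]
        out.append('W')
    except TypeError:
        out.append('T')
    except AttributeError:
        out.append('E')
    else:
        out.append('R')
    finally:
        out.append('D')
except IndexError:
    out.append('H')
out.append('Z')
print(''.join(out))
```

Execution trace: 'D' (inner finally) → 'H' (outer except IndexError) → 'Z' (after the try/except). Output: DHZ

Answer: DHZ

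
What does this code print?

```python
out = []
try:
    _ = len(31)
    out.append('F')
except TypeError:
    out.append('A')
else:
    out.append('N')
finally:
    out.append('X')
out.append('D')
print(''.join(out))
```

Execution trace: 'A' (except TypeError) → 'X' (finally) → 'D' (after the try/except). Output: AXD

Answer: AXD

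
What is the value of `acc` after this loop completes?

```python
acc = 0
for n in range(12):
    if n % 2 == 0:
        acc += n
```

Sum of even numbers 0 to 11
`acc` takes the values: 0 → 2 → 6 → 12 → 20 → 30

Answer: 30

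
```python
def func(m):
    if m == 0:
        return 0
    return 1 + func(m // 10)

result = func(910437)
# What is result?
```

Count of digits of 910437: 6

Answer: 6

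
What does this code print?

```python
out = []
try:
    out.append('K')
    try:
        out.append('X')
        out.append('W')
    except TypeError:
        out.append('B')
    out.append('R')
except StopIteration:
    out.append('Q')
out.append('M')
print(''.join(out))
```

Execution trace: 'K' (try body) → 'X' (inner try body) → 'W' (inner try body, no exception) → 'R' (try body, no exception) → 'M' (after the try/except). Output: KXWRM

Answer: KXWRM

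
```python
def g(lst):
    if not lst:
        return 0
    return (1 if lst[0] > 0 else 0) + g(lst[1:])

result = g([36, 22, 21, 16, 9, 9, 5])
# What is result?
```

Count of positive elements in [36, 22, 21, 16, 9, 9, 5] = 7

Answer: 7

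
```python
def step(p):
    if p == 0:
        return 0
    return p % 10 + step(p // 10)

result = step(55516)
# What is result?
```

Sum of digits of 55516: 6 + 1 + 5 + 5 + 5 = 22

Answer: 22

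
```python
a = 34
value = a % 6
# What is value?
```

Trace:
`a = 34` → a = 34
`value = a % 6` → value = 4
So value = 4

Answer: 4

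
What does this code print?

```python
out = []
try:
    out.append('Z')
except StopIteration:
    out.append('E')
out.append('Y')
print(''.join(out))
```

Execution trace: 'Z' (try body, no exception) → 'Y' (after the try/except). Output: ZY

Answer: ZY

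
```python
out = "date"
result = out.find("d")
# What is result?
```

Trace:
`out = "date"` → out = 'date'
`result = out.find("d")` → result = 0
So result = 0

Answer: 0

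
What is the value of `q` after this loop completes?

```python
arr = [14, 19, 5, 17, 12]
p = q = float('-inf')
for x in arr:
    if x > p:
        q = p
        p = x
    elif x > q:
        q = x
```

Second largest (with repeats) in [14, 19, 5, 17, 12]
`q` takes the values: -inf → 14 → 17

Answer: 17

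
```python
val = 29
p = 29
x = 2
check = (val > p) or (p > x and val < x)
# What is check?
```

Trace:
`val = 29` → val = 29
`p = 29` → p = 29
`x = 2` → x = 2
`check = (val > p) or (p > x and val < x)` → check = False
So check = False

Answer: False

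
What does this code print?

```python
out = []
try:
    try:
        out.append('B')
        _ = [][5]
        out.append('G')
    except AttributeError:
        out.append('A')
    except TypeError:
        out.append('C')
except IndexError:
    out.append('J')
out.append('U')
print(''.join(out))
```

Execution trace: 'B' (try body) → 'J' (outer except IndexError) → 'U' (after the try/except). Output: BJU

Answer: BJU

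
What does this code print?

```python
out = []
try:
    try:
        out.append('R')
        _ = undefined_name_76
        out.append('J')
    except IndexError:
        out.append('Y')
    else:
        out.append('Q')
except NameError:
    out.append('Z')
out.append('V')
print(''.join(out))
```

Execution trace: 'R' (try body) → 'Z' (outer except NameError) → 'V' (after the try/except). Output: RZV

Answer: RZV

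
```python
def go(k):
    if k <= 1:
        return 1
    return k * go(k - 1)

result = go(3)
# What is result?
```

go(3) = 3 * 2 * 1 = 6

Answer: 6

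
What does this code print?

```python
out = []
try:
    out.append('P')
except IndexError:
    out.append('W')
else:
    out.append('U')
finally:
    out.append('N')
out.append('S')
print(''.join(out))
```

Execution trace: 'P' (try body, no exception) → 'U' (else) → 'N' (finally) → 'S' (after the try/except). Output: PUNS

Answer: PUNS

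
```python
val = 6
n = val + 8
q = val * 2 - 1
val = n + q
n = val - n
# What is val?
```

Trace:
`val = 6` → val = 6
`n = val + 8` → n = 14
`q = val * 2 - 1` → q = 11
`val = n + q` → val = 25
`n = val - n` → n = 11
So val = 25

Answer: 25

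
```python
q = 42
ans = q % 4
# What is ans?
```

Trace:
`q = 42` → q = 42
`ans = q % 4` → ans = 2
So ans = 2

Answer: 2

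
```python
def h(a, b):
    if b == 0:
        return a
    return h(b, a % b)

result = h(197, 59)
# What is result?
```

h(197, 59) -> h(59, 20) -> h(20, 19) -> h(19, 1) -> h(1, 0) -> 1

Answer: 1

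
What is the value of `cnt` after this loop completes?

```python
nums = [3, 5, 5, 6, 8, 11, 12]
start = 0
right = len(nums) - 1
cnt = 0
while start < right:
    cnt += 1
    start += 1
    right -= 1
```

Iterations until pointers meet (list length 7)
`cnt` takes the values: 0 → 1 → 2 → 3

Answer: 3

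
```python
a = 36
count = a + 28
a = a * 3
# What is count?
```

Trace:
`a = 36` → a = 36
`count = a + 28` → count = 64
`a = a * 3` → a = 108
So count = 64

Answer: 64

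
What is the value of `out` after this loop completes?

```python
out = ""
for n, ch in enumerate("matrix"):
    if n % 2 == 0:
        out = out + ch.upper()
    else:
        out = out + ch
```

Uppercase even positions in 'matrix'
`out` takes the values: "" → "M" → "Ma" → "MaT" → "MaTr" → "MaTrI" → "MaTrIx"

Answer: "MaTrIx"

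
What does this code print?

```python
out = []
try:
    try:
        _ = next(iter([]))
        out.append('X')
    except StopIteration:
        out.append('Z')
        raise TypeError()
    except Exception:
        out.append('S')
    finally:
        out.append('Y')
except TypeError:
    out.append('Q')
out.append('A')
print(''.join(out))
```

Execution trace: 'Z' (inner except StopIteration) → 'Y' (inner finally) → 'Q' (outer except TypeError) → 'A' (after the try/except). Output: ZYQA

Answer: ZYQA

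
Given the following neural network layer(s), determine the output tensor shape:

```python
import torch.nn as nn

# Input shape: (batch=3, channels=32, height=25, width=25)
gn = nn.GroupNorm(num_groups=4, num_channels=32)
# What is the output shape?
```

Input: (3, 32, 25, 25) -> Output: (3, 32, 25, 25)

Answer: (3, 32, 25, 25)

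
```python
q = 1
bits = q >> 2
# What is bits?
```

Trace:
`q = 1` → q = 1
`bits = q >> 2` → bits = 0
So bits = 0

Answer: 0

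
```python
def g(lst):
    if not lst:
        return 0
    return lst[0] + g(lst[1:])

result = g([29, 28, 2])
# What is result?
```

29 + 28 + 2 + 0 = 59

Answer: 59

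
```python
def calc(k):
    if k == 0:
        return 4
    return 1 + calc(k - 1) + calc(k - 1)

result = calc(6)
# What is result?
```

calc(k) = 1 + 2·calc(k-1), calc(0)=4. Closed form: (4+1)·2^6 - 1 = 319.

Answer: 319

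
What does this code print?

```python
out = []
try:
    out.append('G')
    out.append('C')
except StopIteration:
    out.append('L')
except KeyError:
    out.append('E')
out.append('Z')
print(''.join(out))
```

Execution trace: 'G' (try body) → 'C' (try body, no exception) → 'Z' (after the try/except). Output: GCZ

Answer: GCZ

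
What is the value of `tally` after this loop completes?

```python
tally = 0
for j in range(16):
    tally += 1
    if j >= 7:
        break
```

Loop breaks when j reaches 7, tally is 8
`tally` takes the values: 0 → 1 → 2 → 3 → 4 → 5 → 6 → 7 → 8

Answer: 8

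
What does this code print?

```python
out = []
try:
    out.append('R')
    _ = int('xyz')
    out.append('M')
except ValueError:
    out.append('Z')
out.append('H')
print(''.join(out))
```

Execution trace: 'R' (try body) → 'Z' (except ValueError) → 'H' (after the try/except). Output: RZH

Answer: RZH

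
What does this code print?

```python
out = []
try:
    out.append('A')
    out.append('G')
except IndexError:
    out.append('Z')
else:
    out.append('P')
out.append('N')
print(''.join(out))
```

Execution trace: 'A' (try body) → 'G' (try body, no exception) → 'P' (else) → 'N' (after the try/except). Output: AGPN

Answer: AGPN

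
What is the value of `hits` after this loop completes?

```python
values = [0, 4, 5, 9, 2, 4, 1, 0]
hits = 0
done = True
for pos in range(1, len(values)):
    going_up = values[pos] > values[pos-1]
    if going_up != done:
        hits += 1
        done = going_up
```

Count direction changes in [0, 4, 5, 9, 2, 4, 1, 0]
`hits` takes the values: 0 → 1 → 2 → 3

Answer: 3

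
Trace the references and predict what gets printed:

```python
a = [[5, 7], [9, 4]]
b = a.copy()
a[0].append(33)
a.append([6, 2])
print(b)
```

Key concept: shallow copy with nested lists.
Step by step:
`a = [[5, 7], [9, 4]]` → a = [[5, 7], [9, 4]]
`b = a.copy()` → b = [[5, 7], [9, 4]]
`a[0].append(33)` → a = [[5, 7, 33], [9, 4]]; b = [[5, 7, 33], [9, 4]]
`a.append([6, 2])` → a = [[5, 7, 33], [9, 4], [6, 2]]
`print(b)` → prints [[5, 7, 33], [9, 4]]

Answer: [[5, 7, 33], [9, 4]]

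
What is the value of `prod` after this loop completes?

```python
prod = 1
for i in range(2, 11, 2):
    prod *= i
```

Product of even numbers 2 to 10
`prod` takes the values: 1 → 2 → 8 → 48 → 384 → 3840

Answer: 3840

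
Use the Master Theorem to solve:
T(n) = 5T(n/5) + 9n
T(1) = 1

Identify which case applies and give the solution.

a=5, b=5, f(n)=9n. log_5(5) = 1. Since c=1 = 1, Case 2 applies: T(n) = Θ(n^log_b(a) · log n) = O(n log n).

Answer: O(n log n) - Case 2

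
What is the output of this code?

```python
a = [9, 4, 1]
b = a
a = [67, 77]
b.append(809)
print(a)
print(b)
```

Key concept: rebinding vs mutation: a is rebound to a new list, b still points at the original.
Step by step:
`a = [9, 4, 1]` → a = [9, 4, 1]
`b = a` → b = [9, 4, 1] (same object as a)
`a = [67, 77]` → a = [67, 77]
`b.append(809)` → b = [9, 4, 1, 809]
`print(a)` → prints [67, 77]
`print(b)` → prints [9, 4, 1, 809]

Answer:
[67, 77]
[9, 4, 1, 809]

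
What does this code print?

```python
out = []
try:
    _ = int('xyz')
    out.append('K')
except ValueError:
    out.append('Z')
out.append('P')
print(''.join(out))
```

Execution trace: 'Z' (except ValueError) → 'P' (after the try/except). Output: ZP

Answer: ZP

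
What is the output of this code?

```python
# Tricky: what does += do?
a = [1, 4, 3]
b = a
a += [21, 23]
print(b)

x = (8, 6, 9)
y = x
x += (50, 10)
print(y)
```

Key concept: += behavior differs for mutable vs immutable.
Step by step:
`a = [1, 4, 3]` → a = [1, 4, 3]
`b = a` → b = [1, 4, 3] (same object as a)
`a += [21, 23]` → a = [1, 4, 3, 21, 23] (same object as b); b = [1, 4, 3, 21, 23] (same object as a)
`print(b)` → prints [1, 4, 3, 21, 23]
`x = (8, 6, 9)` → x = (8, 6, 9)
`y = x` → y = (8, 6, 9)
`x += (50, 10)` → x = (8, 6, 9, 50, 10)
`print(y)` → prints (8, 6, 9)

Answer:
[1, 4, 3, 21, 23]
(8, 6, 9)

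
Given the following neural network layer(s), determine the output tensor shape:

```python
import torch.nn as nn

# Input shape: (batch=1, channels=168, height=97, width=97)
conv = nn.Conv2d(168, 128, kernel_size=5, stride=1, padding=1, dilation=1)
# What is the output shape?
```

Input: (1, 168, 97, 97) -> Output: (1, 128, 95, 95)

Answer: (1, 128, 95, 95)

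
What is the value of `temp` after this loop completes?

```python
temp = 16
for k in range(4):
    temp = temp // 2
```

Halve 4 times: 16 // 2^4 = 1
`temp` takes the values: 16 → 8 → 4 → 2 → 1

Answer: 1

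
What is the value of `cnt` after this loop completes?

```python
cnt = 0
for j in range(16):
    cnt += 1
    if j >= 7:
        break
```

Loop breaks when j reaches 7, cnt is 8
`cnt` takes the values: 0 → 1 → 2 → 3 → 4 → 5 → 6 → 7 → 8

Answer: 8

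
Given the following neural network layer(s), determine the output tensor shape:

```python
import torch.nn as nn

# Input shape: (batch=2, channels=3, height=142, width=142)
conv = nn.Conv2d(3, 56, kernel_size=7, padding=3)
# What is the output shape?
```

Input: (2, 3, 142, 142) -> Output: (2, 56, 142, 142)

Answer: (2, 56, 142, 142)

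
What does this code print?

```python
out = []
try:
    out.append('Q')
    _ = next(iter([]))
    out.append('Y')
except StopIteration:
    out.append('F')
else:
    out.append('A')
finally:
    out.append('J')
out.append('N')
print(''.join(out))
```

Execution trace: 'Q' (try body) → 'F' (except StopIteration) → 'J' (finally) → 'N' (after the try/except). Output: QFJN

Answer: QFJN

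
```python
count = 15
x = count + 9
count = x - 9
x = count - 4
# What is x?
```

Trace:
`count = 15` → count = 15
`x = count + 9` → x = 24
`count = x - 9` → count = 15
`x = count - 4` → x = 11
So x = 11

Answer: 11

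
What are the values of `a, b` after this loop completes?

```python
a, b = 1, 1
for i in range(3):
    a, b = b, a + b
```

Fibonacci: after 3 iterations
`a, b` takes the values: (1, 1) → (1, 2) → (2, 3) → (3, 5)

Answer: 3, 5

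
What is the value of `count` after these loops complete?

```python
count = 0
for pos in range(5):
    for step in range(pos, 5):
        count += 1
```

Upper triangle: 5 + 4 + ... + 1
`count` takes the values: 0 → 1 → 2 → 3 → 4 → 5 → 6 → 7 → 8 → 9 → 10 → 11 → 12 → 13 → 14 → 15

Answer: 15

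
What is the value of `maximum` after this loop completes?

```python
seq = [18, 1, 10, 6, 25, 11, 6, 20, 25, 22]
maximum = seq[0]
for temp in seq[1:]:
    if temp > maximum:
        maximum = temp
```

Maximum of [18, 1, 10, 6, 25, 11, 6, 20, 25, 22]
`maximum` takes the values: 18 → 25

Answer: 25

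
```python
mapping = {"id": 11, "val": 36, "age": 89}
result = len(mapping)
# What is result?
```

Trace:
`mapping = {"id": 11, "val": 36, "age": 89}` → mapping = {'id': 11, 'val': 36, 'age': 89}
`result = len(mapping)` → result = 3
So result = 3

Answer: 3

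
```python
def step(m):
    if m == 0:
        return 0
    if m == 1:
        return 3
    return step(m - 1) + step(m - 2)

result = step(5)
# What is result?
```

Build up from base cases: step(0)=0, step(1)=3, step(2)=3, step(3)=6, step(4)=9, step(5)=15

Answer: 15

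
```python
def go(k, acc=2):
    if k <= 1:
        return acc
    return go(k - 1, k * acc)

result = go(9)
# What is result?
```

Accumulator trace (n, acc): (9, 2) -> (8, 18) -> (7, 144) -> (6, 1008) -> (5, 6048) -> (4, 30240) -> (3, 120960) -> (2, 362880) -> (1, 725760) -> return 725760

Answer: 725760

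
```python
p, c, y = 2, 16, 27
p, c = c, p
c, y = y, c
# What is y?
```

Trace:
`p, c, y = 2, 16, 27` → p = 2; c = 16; y = 27
`p, c = c, p` → p = 16; c = 2
`c, y = y, c` → c = 27; y = 2
So y = 2

Answer: 2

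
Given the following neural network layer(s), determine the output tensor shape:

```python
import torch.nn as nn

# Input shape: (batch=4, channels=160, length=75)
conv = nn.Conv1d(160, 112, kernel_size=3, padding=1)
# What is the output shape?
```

Input: (4, 160, 75) -> Output: (4, 112, 75)

Answer: (4, 112, 75)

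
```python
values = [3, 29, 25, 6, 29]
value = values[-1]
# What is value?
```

Trace:
`values = [3, 29, 25, 6, 29]` → values = [3, 29, 25, 6, 29]
`value = values[-1]` → value = 29
So value = 29

Answer: 29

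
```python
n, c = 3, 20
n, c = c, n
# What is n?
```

Trace:
`n, c = 3, 20` → n = 3; c = 20
`n, c = c, n` → n = 20; c = 3
So n = 20

Answer: 20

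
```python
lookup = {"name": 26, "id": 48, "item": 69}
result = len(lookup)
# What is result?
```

Trace:
`lookup = {"name": 26, "id": 48, "item": 69}` → lookup = {'name': 26, 'id': 48, 'item': 69}
`result = len(lookup)` → result = 3
So result = 3

Answer: 3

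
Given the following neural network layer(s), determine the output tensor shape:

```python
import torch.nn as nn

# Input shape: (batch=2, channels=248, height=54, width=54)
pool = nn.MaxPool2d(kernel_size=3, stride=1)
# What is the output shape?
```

Input: (2, 248, 54, 54) -> Output: (2, 248, 52, 52)

Answer: (2, 248, 52, 52)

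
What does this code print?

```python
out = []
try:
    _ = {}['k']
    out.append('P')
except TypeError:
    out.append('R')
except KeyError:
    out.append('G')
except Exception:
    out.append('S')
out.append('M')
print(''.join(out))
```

Execution trace: 'G' (except KeyError) → 'M' (after the try/except). Output: GM

Answer: GM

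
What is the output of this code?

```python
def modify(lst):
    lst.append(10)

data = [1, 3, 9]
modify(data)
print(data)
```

Key concept: function modifies passed list.
Step by step:
`data = [1, 3, 9]` → data = [1, 3, 9]
`modify(data)` → data = [1, 3, 9, 10]
`print(data)` → prints [1, 3, 9, 10]

Answer: [1, 3, 9, 10]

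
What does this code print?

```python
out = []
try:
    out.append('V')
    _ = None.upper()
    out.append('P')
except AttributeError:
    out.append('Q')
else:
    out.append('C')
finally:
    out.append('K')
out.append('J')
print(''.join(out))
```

Execution trace: 'V' (try body) → 'Q' (except AttributeError) → 'K' (finally) → 'J' (after the try/except). Output: VQKJ

Answer: VQKJ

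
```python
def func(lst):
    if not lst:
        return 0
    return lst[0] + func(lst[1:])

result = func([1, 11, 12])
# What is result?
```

1 + 11 + 12 + 0 = 24

Answer: 24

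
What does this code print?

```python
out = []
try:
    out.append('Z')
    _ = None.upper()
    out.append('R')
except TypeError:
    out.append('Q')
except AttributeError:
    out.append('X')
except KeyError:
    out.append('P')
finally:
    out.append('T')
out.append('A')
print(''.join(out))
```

Execution trace: 'Z' (try body) → 'X' (except AttributeError) → 'T' (finally) → 'A' (after the try/except). Output: ZXTA

Answer: ZXTA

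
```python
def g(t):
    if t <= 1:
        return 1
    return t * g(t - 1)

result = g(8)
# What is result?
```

g(8) = 8 * 7 * 6 * 5 * 4 * 3 * 2 * 1 = 40320

Answer: 40320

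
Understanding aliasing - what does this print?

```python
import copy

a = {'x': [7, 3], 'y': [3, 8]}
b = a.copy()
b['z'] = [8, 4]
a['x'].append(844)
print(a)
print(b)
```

Key concept: shallow copy of dict with mutable values.
Step by step:
`a = {'x': [7, 3], 'y': [3, 8]}` → a = {'x': [7, 3], 'y': [3, 8]}
`b = a.copy()` → b = {'x': [7, 3], 'y': [3, 8]}
`b['z'] = [8, 4]` → b = {'x': [7, 3], 'y': [3, 8], 'z': [8, 4]}
`a['x'].append(844)` → a = {'x': [7, 3, 844], 'y': [3, 8]}; b = {'x': [7, 3, 844], 'y': [3, 8], 'z': [8, 4]}
`print(a)` → prints {'x': [7, 3, 844], 'y': [3, 8]}
`print(b)` → prints {'x': [7, 3, 844], 'y': [3, 8], 'z': [8, 4]}

Answer:
{'x': [7, 3, 844], 'y': [3, 8]}
{'x': [7, 3, 844], 'y': [3, 8], 'z': [8, 4]}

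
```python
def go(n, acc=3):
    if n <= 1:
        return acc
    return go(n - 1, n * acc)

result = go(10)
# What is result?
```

Accumulator trace (n, acc): (10, 3) -> (9, 30) -> (8, 270) -> (7, 2160) -> (6, 15120) -> (5, 90720) -> (4, 453600) -> (3, 1814400) -> (2, 5443200) -> (1, 10886400) -> return 10886400

Answer: 10886400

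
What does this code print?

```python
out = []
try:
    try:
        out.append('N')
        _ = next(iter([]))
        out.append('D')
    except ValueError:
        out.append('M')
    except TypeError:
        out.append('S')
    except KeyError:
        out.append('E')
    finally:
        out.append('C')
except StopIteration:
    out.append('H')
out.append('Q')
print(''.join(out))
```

Execution trace: 'N' (try body) → 'C' (finally) → 'H' (outer except StopIteration) → 'Q' (after the try/except). Output: NCHQ

Answer: NCHQ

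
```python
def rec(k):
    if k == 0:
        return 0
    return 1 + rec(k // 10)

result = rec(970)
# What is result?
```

Count of digits of 970: 3

Answer: 3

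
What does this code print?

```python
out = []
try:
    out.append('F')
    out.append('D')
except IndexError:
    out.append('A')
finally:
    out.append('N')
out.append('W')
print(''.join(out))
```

Execution trace: 'F' (try body) → 'D' (try body, no exception) → 'N' (finally) → 'W' (after the try/except). Output: FDNW

Answer: FDNW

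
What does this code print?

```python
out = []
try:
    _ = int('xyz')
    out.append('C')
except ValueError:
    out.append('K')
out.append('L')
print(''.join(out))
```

Execution trace: 'K' (except ValueError) → 'L' (after the try/except). Output: KL

Answer: KL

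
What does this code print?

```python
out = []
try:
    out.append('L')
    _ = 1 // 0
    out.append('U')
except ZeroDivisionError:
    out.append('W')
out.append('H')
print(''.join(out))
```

Execution trace: 'L' (try body) → 'W' (except ZeroDivisionError) → 'H' (after the try/except). Output: LWH

Answer: LWH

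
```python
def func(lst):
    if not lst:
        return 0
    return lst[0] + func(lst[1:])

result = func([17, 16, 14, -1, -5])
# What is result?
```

17 + 16 + 14 + (-1) + (-5) + 0 = 41

Answer: 41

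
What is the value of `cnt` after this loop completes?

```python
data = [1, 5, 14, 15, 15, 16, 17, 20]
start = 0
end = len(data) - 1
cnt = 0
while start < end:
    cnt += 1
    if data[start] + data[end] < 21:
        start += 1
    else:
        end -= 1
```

Steps to find pair summing to 21
`cnt` takes the values: 0 → 1 → 2 → 3 → 4 → 5 → 6 → 7

Answer: 7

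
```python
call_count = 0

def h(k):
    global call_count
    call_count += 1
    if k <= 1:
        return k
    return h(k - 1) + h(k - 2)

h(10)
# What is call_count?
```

Calls(k) = 1 + Calls(k-1) + Calls(k-2); Calls(0)=Calls(1)=1. For k=10 this gives 177.

Answer: 177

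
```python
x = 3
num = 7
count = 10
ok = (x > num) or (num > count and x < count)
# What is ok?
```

Trace:
`x = 3` → x = 3
`num = 7` → num = 7
`count = 10` → count = 10
`ok = (x > num) or (num > count and x < count)` → ok = False
So ok = False

Answer: False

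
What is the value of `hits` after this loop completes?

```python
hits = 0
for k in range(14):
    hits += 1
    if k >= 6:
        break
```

Loop breaks when k reaches 6, hits is 7
`hits` takes the values: 0 → 1 → 2 → 3 → 4 → 5 → 6 → 7

Answer: 7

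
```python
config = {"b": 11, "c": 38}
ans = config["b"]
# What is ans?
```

Trace:
`config = {"b": 11, "c": 38}` → config = {'b': 11, 'c': 38}
`ans = config["b"]` → ans = 11
So ans = 11

Answer: 11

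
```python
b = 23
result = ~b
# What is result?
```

Trace:
`b = 23` → b = 23
`result = ~b` → result = -24
So result = -24

Answer: -24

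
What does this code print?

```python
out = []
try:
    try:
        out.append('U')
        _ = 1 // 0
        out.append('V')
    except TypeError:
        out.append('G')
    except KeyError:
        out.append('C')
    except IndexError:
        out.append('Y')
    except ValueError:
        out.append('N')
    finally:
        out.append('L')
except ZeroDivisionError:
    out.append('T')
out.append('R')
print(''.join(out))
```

Execution trace: 'U' (try body) → 'L' (finally) → 'T' (outer except ZeroDivisionError) → 'R' (after the try/except). Output: ULTR

Answer: ULTR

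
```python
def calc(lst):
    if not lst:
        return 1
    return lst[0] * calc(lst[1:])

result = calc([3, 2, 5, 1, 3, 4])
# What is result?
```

Product over [3, 2, 5, 1, 3, 4] = 3 * 2 * 5 * 1 * 3 * 4 = 360

Answer: 360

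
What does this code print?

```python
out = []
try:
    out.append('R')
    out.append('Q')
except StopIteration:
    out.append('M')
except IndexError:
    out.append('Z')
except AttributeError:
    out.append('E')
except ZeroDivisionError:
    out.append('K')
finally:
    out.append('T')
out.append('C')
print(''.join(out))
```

Execution trace: 'R' (try body) → 'Q' (try body, no exception) → 'T' (finally) → 'C' (after the try/except). Output: RQTC

Answer: RQTC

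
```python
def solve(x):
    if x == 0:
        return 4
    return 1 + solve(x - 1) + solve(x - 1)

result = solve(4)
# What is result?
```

solve(x) = 1 + 2·solve(x-1), solve(0)=4. Closed form: (4+1)·2^4 - 1 = 79.

Answer: 79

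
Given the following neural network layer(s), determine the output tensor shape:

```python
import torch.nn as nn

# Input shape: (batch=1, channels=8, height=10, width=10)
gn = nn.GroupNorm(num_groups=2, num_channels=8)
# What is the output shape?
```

Input: (1, 8, 10, 10) -> Output: (1, 8, 10, 10)

Answer: (1, 8, 10, 10)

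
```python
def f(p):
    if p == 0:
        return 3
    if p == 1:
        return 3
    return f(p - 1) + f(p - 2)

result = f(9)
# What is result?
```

Build up from base cases: f(0)=3, f(1)=3, f(2)=6, f(3)=9, f(4)=15, f(5)=24, f(6)=39, ..., f(9)=165

Answer: 165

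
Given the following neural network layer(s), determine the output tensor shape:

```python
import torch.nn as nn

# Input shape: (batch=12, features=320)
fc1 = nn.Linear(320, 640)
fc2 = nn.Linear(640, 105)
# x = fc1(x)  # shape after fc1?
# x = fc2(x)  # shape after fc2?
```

Input: (12, 320) -> after fc1: (12, 640) -> Output: (12, 105)

Answer: (12, 105)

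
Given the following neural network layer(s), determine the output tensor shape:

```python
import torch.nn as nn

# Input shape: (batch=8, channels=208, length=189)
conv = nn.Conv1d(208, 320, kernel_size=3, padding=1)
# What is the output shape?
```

Input: (8, 208, 189) -> Output: (8, 320, 189)

Answer: (8, 320, 189)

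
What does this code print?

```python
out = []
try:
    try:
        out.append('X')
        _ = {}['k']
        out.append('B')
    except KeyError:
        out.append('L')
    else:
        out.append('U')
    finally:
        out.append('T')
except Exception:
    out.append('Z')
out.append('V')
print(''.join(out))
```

Execution trace: 'X' (inner try body) → 'L' (inner except KeyError) → 'T' (inner finally) → 'V' (after the try/except). Output: XLTV

Answer: XLTV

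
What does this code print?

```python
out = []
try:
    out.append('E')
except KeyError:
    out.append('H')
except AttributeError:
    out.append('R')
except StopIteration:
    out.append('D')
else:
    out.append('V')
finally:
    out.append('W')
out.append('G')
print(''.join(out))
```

Execution trace: 'E' (try body, no exception) → 'V' (else) → 'W' (finally) → 'G' (after the try/except). Output: EVWG

Answer: EVWG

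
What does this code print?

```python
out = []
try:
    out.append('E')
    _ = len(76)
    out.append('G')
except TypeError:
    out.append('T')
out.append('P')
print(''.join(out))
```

Execution trace: 'E' (try body) → 'T' (except TypeError) → 'P' (after the try/except). Output: ETP

Answer: ETP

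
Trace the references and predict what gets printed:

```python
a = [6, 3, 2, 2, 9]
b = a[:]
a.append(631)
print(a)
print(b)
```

Key concept: slice [:] creates copy.
Step by step:
`a = [6, 3, 2, 2, 9]` → a = [6, 3, 2, 2, 9]
`b = a[:]` → b = [6, 3, 2, 2, 9]
`a.append(631)` → a = [6, 3, 2, 2, 9, 631]
`print(a)` → prints [6, 3, 2, 2, 9, 631]
`print(b)` → prints [6, 3, 2, 2, 9]

Answer:
[6, 3, 2, 2, 9, 631]
[6, 3, 2, 2, 9]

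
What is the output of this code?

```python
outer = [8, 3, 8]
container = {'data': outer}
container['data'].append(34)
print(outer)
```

Key concept: dict holds reference to list.
Step by step:
`outer = [8, 3, 8]` → outer = [8, 3, 8]
`container = {'data': outer}` → container = {'data': [8, 3, 8]}
`container['data'].append(34)` → outer = [8, 3, 8, 34]; container = {'data': [8, 3, 8, 34]}
`print(outer)` → prints [8, 3, 8, 34]

Answer: [8, 3, 8, 34]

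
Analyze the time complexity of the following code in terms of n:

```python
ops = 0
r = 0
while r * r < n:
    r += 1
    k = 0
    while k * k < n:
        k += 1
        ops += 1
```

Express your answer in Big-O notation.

Each loop level contributes: √n × √n. Multiplying the contributions gives O(n).

Answer: O(n)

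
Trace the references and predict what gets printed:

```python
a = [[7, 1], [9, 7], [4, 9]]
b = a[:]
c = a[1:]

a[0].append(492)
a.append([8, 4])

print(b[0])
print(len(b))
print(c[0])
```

Key concept: slice with nested mutation.
Step by step:
`a = [[7, 1], [9, 7], [4, 9]]` → a = [[7, 1], [9, 7], [4, 9]]
`b = a[:]` → b = [[7, 1], [9, 7], [4, 9]]
`c = a[1:]` → c = [[9, 7], [4, 9]]
`a[0].append(492)` → a = [[7, 1, 492], [9, 7], [4, 9]]; b = [[7, 1, 492], [9, 7], [4, 9]]
`a.append([8, 4])` → a = [[7, 1, 492], [9, 7], [4, 9], [8, 4]]
`print(b[0])` → prints [7, 1, 492]
`print(len(b))` → prints 3
`print(c[0])` → prints [9, 7]

Answer:
[7, 1, 492]
3
[9, 7]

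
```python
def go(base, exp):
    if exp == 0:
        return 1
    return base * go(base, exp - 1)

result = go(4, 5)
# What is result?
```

go(4, 5) = 4 * 4 * 4 * 4 * 4 = 1024

Answer: 1024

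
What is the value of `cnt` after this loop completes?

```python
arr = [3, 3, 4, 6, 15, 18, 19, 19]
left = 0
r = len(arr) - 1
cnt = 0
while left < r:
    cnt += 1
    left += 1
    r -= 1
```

Iterations until pointers meet (list length 8)
`cnt` takes the values: 0 → 1 → 2 → 3 → 4

Answer: 4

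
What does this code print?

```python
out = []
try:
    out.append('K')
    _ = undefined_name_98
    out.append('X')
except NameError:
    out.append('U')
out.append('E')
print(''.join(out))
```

Execution trace: 'K' (try body) → 'U' (except NameError) → 'E' (after the try/except). Output: KUE

Answer: KUE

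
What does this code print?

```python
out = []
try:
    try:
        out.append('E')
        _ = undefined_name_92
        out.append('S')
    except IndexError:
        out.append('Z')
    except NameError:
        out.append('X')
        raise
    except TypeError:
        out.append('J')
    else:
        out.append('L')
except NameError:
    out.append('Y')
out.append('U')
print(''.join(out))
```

Execution trace: 'E' (inner try body) → 'X' (inner except NameError) → 'Y' (outer except NameError) → 'U' (after the try/except). Output: EXYU

Answer: EXYU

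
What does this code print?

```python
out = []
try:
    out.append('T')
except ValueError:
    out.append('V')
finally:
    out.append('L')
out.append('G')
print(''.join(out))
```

Execution trace: 'T' (try body, no exception) → 'L' (finally) → 'G' (after the try/except). Output: TLG

Answer: TLG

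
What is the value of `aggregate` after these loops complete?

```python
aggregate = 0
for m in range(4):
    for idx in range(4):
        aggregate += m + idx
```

Sum of all m+idx for m,idx in 4x4
`aggregate` takes the values: 0 → 1 → 3 → 6 → 7 → 9 → 12 → 16 → 18 → 21 → 25 → 30 → 33 → 37 → 42 → 48

Answer: 48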